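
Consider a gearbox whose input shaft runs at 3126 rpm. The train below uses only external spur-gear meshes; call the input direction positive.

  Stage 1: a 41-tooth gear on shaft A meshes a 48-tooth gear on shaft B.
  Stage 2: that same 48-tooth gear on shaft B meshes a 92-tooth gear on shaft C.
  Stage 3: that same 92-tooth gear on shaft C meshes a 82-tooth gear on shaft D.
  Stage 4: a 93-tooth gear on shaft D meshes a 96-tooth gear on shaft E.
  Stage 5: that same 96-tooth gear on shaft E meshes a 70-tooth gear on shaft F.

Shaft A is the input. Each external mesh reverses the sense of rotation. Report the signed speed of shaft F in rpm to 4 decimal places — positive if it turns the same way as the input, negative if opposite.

-2076.5571 rpm (opposite to input, |ω| = 2076.5571 rpm)

Stage 1 [41T→48T]: ω = 3126.0000×41/48 = 2670.1250 rpm, dir flips to −; running = −2670.1250
Stage 2 [48T→92T]: ω = 2670.1250×48/92 = 1393.1087 rpm, dir flips to +; running = +1393.1087
Stage 3 [92T→82T]: ω = 1393.1087×92/82 = 1563.0000 rpm, dir flips to −; running = −1563.0000
Stage 4 [93T→96T]: ω = 1563.0000×93/96 = 1514.1562 rpm, dir flips to +; running = +1514.1562
Stage 5 [96T→70T]: ω = 1514.1562×96/70 = 2076.5571 rpm, dir flips to −; running = −2076.5571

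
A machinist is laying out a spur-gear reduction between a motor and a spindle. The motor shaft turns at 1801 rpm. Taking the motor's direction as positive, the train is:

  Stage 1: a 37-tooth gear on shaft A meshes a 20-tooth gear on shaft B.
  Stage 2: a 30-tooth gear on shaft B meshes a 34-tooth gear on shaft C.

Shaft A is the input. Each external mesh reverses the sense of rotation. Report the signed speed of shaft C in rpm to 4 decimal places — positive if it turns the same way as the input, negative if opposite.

+2939.8676 rpm (same as input, |ω| = 2939.8676 rpm)

Stage 1 [37T→20T]: ω = 1801.0000×37/20 = 3331.8500 rpm, dir flips to −; running = −3331.8500
Stage 2 [30T→34T]: ω = 3331.8500×30/34 = 2939.8676 rpm, dir flips to +; running = +2939.8676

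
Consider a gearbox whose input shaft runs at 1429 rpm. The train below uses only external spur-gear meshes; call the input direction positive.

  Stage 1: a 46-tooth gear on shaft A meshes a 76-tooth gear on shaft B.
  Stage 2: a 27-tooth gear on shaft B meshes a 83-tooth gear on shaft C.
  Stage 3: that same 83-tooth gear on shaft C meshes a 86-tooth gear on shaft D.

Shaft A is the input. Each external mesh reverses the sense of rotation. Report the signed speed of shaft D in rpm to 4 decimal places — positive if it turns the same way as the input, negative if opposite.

Stage 1 [46T→76T]: ω = 1429.0000×46/76 = 864.9211 rpm, dir flips to −; running = −864.9211
Stage 2 [27T→83T]: ω = 864.9211×27/83 = 281.3599 rpm, dir flips to +; running = +281.3599
Stage 3 [83T→86T]: ω = 281.3599×83/86 = 271.5450 rpm, dir flips to −; running = −271.5450

-271.5450 rpm (opposite to input, |ω| = 271.5450 rpm)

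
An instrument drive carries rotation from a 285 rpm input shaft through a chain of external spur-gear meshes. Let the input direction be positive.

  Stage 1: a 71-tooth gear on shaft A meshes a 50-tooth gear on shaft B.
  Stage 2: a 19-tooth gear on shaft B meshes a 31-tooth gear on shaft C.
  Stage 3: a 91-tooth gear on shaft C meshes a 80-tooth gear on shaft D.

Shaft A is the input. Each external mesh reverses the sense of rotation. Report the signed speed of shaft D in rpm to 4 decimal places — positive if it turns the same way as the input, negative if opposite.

Stage 1 [71T→50T]: ω = 285.0000×71/50 = 404.7000 rpm, dir flips to −; running = −404.7000
Stage 2 [19T→31T]: ω = 404.7000×19/31 = 248.0419 rpm, dir flips to +; running = +248.0419
Stage 3 [91T→80T]: ω = 248.0419×91/80 = 282.1477 rpm, dir flips to −; running = −282.1477

-282.1477 rpm (opposite to input, |ω| = 282.1477 rpm)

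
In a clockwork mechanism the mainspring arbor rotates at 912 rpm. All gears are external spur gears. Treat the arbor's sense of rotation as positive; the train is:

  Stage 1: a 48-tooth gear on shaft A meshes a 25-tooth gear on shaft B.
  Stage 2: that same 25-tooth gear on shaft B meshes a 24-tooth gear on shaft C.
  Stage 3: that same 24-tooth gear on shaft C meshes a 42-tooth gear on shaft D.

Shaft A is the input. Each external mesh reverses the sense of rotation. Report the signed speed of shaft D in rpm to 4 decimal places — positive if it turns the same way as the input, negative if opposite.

Stage 1 [48T→25T]: ω = 912.0000×48/25 = 1751.0400 rpm, dir flips to −; running = −1751.0400
Stage 2 [25T→24T]: ω = 1751.0400×25/24 = 1824.0000 rpm, dir flips to +; running = +1824.0000
Stage 3 [24T→42T]: ω = 1824.0000×24/42 = 1042.2857 rpm, dir flips to −; running = −1042.2857

-1042.2857 rpm (opposite to input, |ω| = 1042.2857 rpm)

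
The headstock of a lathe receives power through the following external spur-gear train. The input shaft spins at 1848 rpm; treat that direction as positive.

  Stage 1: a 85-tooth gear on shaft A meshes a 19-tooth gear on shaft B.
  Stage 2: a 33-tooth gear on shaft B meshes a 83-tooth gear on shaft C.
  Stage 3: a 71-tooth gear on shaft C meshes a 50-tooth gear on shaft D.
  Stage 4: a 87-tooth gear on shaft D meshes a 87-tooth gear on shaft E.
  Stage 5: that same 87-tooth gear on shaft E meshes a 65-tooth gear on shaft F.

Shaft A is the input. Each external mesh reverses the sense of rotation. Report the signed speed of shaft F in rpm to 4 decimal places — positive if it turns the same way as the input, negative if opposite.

Stage 1 [85T→19T]: ω = 1848.0000×85/19 = 8267.3684 rpm, dir flips to −; running = −8267.3684
Stage 2 [33T→83T]: ω = 8267.3684×33/83 = 3287.0260 rpm, dir flips to +; running = +3287.0260
Stage 3 [71T→50T]: ω = 3287.0260×71/50 = 4667.5769 rpm, dir flips to −; running = −4667.5769
Stage 4 [87T→87T]: ω = 4667.5769×87/87 = 4667.5769 rpm, dir flips to +; running = +4667.5769
Stage 5 [87T→65T]: ω = 4667.5769×87/65 = 6247.3722 rpm, dir flips to −; running = −6247.3722

-6247.3722 rpm (opposite to input, |ω| = 6247.3722 rpm)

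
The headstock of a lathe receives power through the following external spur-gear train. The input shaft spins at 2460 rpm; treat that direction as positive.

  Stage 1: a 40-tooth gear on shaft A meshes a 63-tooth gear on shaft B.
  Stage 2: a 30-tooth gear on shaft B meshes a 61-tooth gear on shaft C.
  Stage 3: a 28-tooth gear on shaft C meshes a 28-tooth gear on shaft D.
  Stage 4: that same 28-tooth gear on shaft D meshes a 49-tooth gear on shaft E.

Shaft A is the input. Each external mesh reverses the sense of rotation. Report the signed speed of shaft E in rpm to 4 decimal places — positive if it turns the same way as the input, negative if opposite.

+438.9428 rpm (same as input, |ω| = 438.9428 rpm)

Stage 1 [40T→63T]: ω = 2460.0000×40/63 = 1561.9048 rpm, dir flips to −; running = −1561.9048
Stage 2 [30T→61T]: ω = 1561.9048×30/61 = 768.1499 rpm, dir flips to +; running = +768.1499
Stage 3 [28T→28T]: ω = 768.1499×28/28 = 768.1499 rpm, dir flips to −; running = −768.1499
Stage 4 [28T→49T]: ω = 768.1499×28/49 = 438.9428 rpm, dir flips to +; running = +438.9428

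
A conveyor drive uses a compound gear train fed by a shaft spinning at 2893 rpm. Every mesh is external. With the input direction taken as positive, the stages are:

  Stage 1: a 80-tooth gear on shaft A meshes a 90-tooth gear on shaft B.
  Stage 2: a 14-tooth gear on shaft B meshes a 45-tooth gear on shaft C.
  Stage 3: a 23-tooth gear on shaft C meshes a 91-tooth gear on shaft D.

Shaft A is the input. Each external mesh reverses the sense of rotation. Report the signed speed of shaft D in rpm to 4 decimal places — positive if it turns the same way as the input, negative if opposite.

Stage 1 [80T→90T]: ω = 2893.0000×80/90 = 2571.5556 rpm, dir flips to −; running = −2571.5556
Stage 2 [14T→45T]: ω = 2571.5556×14/45 = 800.0395 rpm, dir flips to +; running = +800.0395
Stage 3 [23T→91T]: ω = 800.0395×23/91 = 202.2078 rpm, dir flips to −; running = −202.2078

-202.2078 rpm (opposite to input, |ω| = 202.2078 rpm)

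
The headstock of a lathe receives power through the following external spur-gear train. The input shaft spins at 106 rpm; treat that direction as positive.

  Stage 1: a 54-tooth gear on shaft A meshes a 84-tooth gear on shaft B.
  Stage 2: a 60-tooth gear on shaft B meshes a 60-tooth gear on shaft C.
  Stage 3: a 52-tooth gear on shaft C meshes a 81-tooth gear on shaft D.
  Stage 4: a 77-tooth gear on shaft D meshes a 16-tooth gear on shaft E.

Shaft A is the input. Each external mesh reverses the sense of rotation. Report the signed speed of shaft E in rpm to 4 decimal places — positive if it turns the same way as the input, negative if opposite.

Stage 1 [54T→84T]: ω = 106.0000×54/84 = 68.1429 rpm, dir flips to −; running = −68.1429
Stage 2 [60T→60T]: ω = 68.1429×60/60 = 68.1429 rpm, dir flips to +; running = +68.1429
Stage 3 [52T→81T]: ω = 68.1429×52/81 = 43.7460 rpm, dir flips to −; running = −43.7460
Stage 4 [77T→16T]: ω = 43.7460×77/16 = 210.5278 rpm, dir flips to +; running = +210.5278

+210.5278 rpm (same as input, |ω| = 210.5278 rpm)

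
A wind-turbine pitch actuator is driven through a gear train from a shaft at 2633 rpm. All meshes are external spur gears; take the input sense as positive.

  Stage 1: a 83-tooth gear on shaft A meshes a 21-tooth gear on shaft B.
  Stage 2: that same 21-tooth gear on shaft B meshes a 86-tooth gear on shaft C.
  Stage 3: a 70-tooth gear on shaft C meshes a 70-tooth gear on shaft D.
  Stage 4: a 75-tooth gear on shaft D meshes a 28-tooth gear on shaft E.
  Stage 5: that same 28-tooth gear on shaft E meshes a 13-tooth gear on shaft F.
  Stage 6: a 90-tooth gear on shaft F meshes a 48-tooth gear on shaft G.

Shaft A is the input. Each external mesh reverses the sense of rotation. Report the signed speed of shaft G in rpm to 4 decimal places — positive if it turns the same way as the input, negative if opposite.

Stage 1 [83T→21T]: ω = 2633.0000×83/21 = 10406.6190 rpm, dir flips to −; running = −10406.6190
Stage 2 [21T→86T]: ω = 10406.6190×21/86 = 2541.1512 rpm, dir flips to +; running = +2541.1512
Stage 3 [70T→70T]: ω = 2541.1512×70/70 = 2541.1512 rpm, dir flips to −; running = −2541.1512
Stage 4 [75T→28T]: ω = 2541.1512×75/28 = 6806.6549 rpm, dir flips to +; running = +6806.6549
Stage 5 [28T→13T]: ω = 6806.6549×28/13 = 14660.4875 rpm, dir flips to −; running = −14660.4875
Stage 6 [90T→48T]: ω = 14660.4875×90/48 = 27488.4140 rpm, dir flips to +; running = +27488.4140

+27488.4140 rpm (same as input, |ω| = 27488.4140 rpm)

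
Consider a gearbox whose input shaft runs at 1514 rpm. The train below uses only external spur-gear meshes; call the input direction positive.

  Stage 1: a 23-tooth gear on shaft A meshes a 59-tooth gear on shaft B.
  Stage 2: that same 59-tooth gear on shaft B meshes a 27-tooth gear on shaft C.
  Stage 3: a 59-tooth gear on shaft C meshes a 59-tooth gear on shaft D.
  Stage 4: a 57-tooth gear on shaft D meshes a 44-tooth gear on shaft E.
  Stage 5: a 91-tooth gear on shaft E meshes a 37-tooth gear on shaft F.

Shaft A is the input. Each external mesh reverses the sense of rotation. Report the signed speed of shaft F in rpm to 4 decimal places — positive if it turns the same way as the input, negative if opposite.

Stage 1 [23T→59T]: ω = 1514.0000×23/59 = 590.2034 rpm, dir flips to −; running = −590.2034
Stage 2 [59T→27T]: ω = 590.2034×59/27 = 1289.7037 rpm, dir flips to +; running = +1289.7037
Stage 3 [59T→59T]: ω = 1289.7037×59/59 = 1289.7037 rpm, dir flips to −; running = −1289.7037
Stage 4 [57T→44T]: ω = 1289.7037×57/44 = 1670.7525 rpm, dir flips to +; running = +1670.7525
Stage 5 [91T→37T]: ω = 1670.7525×91/37 = 4109.1481 rpm, dir flips to −; running = −4109.1481

-4109.1481 rpm (opposite to input, |ω| = 4109.1481 rpm)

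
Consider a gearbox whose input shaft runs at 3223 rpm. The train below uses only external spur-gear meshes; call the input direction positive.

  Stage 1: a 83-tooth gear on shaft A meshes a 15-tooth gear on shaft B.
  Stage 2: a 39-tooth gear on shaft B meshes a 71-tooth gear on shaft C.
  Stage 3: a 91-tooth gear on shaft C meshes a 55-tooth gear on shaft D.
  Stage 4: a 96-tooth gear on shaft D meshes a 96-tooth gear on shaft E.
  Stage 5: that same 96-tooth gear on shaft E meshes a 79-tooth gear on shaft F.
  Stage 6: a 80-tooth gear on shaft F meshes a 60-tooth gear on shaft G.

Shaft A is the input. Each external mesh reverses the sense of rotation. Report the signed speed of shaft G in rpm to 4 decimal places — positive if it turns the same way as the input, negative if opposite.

+26261.2249 rpm (same as input, |ω| = 26261.2249 rpm)

Stage 1 [83T→15T]: ω = 3223.0000×83/15 = 17833.9333 rpm, dir flips to −; running = −17833.9333
Stage 2 [39T→71T]: ω = 17833.9333×39/71 = 9796.1042 rpm, dir flips to +; running = +9796.1042
Stage 3 [91T→55T]: ω = 9796.1042×91/55 = 16208.0997 rpm, dir flips to −; running = −16208.0997
Stage 4 [96T→96T]: ω = 16208.0997×96/96 = 16208.0997 rpm, dir flips to +; running = +16208.0997
Stage 5 [96T→79T]: ω = 16208.0997×96/79 = 19695.9186 rpm, dir flips to −; running = −19695.9186
Stage 6 [80T→60T]: ω = 19695.9186×80/60 = 26261.2249 rpm, dir flips to +; running = +26261.2249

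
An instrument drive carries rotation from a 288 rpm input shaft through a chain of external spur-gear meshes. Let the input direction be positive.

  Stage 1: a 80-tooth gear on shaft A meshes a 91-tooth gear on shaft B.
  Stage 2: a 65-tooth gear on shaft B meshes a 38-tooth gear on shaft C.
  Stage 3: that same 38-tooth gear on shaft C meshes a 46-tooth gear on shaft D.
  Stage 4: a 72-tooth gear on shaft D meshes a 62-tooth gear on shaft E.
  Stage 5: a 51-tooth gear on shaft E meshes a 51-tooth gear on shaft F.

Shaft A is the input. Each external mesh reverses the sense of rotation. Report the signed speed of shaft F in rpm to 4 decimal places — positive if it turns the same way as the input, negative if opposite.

Stage 1 [80T→91T]: ω = 288.0000×80/91 = 253.1868 rpm, dir flips to −; running = −253.1868
Stage 2 [65T→38T]: ω = 253.1868×65/38 = 433.0827 rpm, dir flips to +; running = +433.0827
Stage 3 [38T→46T]: ω = 433.0827×38/46 = 357.7640 rpm, dir flips to −; running = −357.7640
Stage 4 [72T→62T]: ω = 357.7640×72/62 = 415.4678 rpm, dir flips to +; running = +415.4678
Stage 5 [51T→51T]: ω = 415.4678×51/51 = 415.4678 rpm, dir flips to −; running = −415.4678

-415.4678 rpm (opposite to input, |ω| = 415.4678 rpm)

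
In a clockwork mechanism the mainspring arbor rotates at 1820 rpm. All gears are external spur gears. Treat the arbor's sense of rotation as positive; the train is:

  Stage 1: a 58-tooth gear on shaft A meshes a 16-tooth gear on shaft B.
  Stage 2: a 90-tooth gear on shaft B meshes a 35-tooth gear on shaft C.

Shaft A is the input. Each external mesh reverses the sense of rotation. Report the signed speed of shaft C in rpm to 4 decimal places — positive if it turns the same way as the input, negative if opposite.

Stage 1 [58T→16T]: ω = 1820.0000×58/16 = 6597.5000 rpm, dir flips to −; running = −6597.5000
Stage 2 [90T→35T]: ω = 6597.5000×90/35 = 16965.0000 rpm, dir flips to +; running = +16965.0000

+16965.0000 rpm (same as input, |ω| = 16965.0000 rpm)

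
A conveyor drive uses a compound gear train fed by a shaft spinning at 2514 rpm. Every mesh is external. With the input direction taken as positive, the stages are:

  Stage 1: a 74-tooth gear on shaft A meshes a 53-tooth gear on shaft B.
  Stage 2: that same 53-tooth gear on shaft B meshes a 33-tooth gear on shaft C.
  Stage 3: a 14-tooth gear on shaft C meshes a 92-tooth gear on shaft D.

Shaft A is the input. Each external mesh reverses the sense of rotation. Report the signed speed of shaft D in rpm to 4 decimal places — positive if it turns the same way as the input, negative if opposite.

Stage 1 [74T→53T]: ω = 2514.0000×74/53 = 3510.1132 rpm, dir flips to −; running = −3510.1132
Stage 2 [53T→33T]: ω = 3510.1132×53/33 = 5637.4545 rpm, dir flips to +; running = +5637.4545
Stage 3 [14T→92T]: ω = 5637.4545×14/92 = 857.8735 rpm, dir flips to −; running = −857.8735

-857.8735 rpm (opposite to input, |ω| = 857.8735 rpm)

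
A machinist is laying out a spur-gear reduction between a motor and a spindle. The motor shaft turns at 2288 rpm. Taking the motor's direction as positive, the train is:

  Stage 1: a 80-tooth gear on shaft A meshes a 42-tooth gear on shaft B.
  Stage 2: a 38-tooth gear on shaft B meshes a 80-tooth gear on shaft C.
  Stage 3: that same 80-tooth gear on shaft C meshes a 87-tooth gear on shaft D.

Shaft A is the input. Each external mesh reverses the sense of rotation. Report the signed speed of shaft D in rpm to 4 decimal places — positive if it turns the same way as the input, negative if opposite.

-1903.5359 rpm (opposite to input, |ω| = 1903.5359 rpm)

Stage 1 [80T→42T]: ω = 2288.0000×80/42 = 4358.0952 rpm, dir flips to −; running = −4358.0952
Stage 2 [38T→80T]: ω = 4358.0952×38/80 = 2070.0952 rpm, dir flips to +; running = +2070.0952
Stage 3 [80T→87T]: ω = 2070.0952×80/87 = 1903.5359 rpm, dir flips to −; running = −1903.5359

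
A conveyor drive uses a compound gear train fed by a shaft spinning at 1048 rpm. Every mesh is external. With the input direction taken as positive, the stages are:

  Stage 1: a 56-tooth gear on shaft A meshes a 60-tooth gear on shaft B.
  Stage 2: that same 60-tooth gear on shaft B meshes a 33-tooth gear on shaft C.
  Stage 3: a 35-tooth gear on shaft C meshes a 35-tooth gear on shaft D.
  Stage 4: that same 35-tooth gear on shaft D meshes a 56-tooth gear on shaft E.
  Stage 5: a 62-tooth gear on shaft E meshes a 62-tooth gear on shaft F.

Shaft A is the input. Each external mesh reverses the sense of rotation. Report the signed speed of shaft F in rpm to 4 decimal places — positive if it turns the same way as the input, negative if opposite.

-1111.5152 rpm (opposite to input, |ω| = 1111.5152 rpm)

Stage 1 [56T→60T]: ω = 1048.0000×56/60 = 978.1333 rpm, dir flips to −; running = −978.1333
Stage 2 [60T→33T]: ω = 978.1333×60/33 = 1778.4242 rpm, dir flips to +; running = +1778.4242
Stage 3 [35T→35T]: ω = 1778.4242×35/35 = 1778.4242 rpm, dir flips to −; running = −1778.4242
Stage 4 [35T→56T]: ω = 1778.4242×35/56 = 1111.5152 rpm, dir flips to +; running = +1111.5152
Stage 5 [62T→62T]: ω = 1111.5152×62/62 = 1111.5152 rpm, dir flips to −; running = −1111.5152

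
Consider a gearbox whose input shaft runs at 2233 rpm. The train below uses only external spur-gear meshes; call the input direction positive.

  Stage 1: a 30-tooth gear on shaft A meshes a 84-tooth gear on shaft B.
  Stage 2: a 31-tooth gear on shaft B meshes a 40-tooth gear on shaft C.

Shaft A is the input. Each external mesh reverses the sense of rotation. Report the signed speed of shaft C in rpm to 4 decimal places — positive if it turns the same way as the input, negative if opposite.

+618.0625 rpm (same as input, |ω| = 618.0625 rpm)

Stage 1 [30T→84T]: ω = 2233.0000×30/84 = 797.5000 rpm, dir flips to −; running = −797.5000
Stage 2 [31T→40T]: ω = 797.5000×31/40 = 618.0625 rpm, dir flips to +; running = +618.0625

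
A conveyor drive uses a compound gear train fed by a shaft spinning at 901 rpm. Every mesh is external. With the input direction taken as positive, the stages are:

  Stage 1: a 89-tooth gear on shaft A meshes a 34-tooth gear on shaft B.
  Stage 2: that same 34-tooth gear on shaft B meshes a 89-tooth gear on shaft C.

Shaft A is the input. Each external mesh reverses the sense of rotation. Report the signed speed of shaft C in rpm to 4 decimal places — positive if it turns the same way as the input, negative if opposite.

Stage 1 [89T→34T]: ω = 901.0000×89/34 = 2358.5000 rpm, dir flips to −; running = −2358.5000
Stage 2 [34T→89T]: ω = 2358.5000×34/89 = 901.0000 rpm, dir flips to +; running = +901.0000

+901.0000 rpm (same as input, |ω| = 901.0000 rpm)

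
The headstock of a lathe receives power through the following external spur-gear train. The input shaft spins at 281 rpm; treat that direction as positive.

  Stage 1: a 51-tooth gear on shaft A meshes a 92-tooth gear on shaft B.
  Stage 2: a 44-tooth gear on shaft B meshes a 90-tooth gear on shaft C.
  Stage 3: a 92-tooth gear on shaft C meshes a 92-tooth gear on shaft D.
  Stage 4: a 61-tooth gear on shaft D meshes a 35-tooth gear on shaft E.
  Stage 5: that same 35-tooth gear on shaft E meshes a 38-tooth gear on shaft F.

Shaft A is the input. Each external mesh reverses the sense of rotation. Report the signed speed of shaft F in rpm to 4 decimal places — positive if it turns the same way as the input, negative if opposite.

-122.2489 rpm (opposite to input, |ω| = 122.2489 rpm)

Stage 1 [51T→92T]: ω = 281.0000×51/92 = 155.7717 rpm, dir flips to −; running = −155.7717
Stage 2 [44T→90T]: ω = 155.7717×44/90 = 76.1551 rpm, dir flips to +; running = +76.1551
Stage 3 [92T→92T]: ω = 76.1551×92/92 = 76.1551 rpm, dir flips to −; running = −76.1551
Stage 4 [61T→35T]: ω = 76.1551×61/35 = 132.7274 rpm, dir flips to +; running = +132.7274
Stage 5 [35T→38T]: ω = 132.7274×35/38 = 122.2489 rpm, dir flips to −; running = −122.2489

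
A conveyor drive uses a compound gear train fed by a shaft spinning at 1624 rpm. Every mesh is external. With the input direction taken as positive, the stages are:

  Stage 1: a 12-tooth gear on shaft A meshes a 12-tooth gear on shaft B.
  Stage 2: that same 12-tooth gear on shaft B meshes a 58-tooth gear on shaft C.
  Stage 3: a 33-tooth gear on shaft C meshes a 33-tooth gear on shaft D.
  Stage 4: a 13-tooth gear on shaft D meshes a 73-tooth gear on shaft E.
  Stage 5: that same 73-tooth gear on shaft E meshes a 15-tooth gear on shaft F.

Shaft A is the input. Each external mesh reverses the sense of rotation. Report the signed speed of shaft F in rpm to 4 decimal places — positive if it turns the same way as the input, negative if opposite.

Stage 1 [12T→12T]: ω = 1624.0000×12/12 = 1624.0000 rpm, dir flips to −; running = −1624.0000
Stage 2 [12T→58T]: ω = 1624.0000×12/58 = 336.0000 rpm, dir flips to +; running = +336.0000
Stage 3 [33T→33T]: ω = 336.0000×33/33 = 336.0000 rpm, dir flips to −; running = −336.0000
Stage 4 [13T→73T]: ω = 336.0000×13/73 = 59.8356 rpm, dir flips to +; running = +59.8356
Stage 5 [73T→15T]: ω = 59.8356×73/15 = 291.2000 rpm, dir flips to −; running = −291.2000

-291.2000 rpm (opposite to input, |ω| = 291.2000 rpm)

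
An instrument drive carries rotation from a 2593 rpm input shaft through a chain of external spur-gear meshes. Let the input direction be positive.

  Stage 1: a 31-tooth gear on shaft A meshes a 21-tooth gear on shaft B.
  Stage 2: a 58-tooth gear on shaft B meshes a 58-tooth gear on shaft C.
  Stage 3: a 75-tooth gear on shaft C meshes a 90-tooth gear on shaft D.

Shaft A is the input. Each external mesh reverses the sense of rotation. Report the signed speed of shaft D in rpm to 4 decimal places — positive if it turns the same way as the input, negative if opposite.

-3189.8016 rpm (opposite to input, |ω| = 3189.8016 rpm)

Stage 1 [31T→21T]: ω = 2593.0000×31/21 = 3827.7619 rpm, dir flips to −; running = −3827.7619
Stage 2 [58T→58T]: ω = 3827.7619×58/58 = 3827.7619 rpm, dir flips to +; running = +3827.7619
Stage 3 [75T→90T]: ω = 3827.7619×75/90 = 3189.8016 rpm, dir flips to −; running = −3189.8016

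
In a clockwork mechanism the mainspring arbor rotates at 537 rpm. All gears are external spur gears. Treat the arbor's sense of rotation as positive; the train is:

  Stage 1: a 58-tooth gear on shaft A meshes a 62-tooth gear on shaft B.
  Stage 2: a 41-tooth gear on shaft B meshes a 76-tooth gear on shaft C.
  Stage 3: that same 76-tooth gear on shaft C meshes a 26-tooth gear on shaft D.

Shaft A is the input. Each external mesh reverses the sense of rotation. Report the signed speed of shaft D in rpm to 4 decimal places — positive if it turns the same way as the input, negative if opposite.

-792.1749 rpm (opposite to input, |ω| = 792.1749 rpm)

Stage 1 [58T→62T]: ω = 537.0000×58/62 = 502.3548 rpm, dir flips to −; running = −502.3548
Stage 2 [41T→76T]: ω = 502.3548×41/76 = 271.0072 rpm, dir flips to +; running = +271.0072
Stage 3 [76T→26T]: ω = 271.0072×76/26 = 792.1749 rpm, dir flips to −; running = −792.1749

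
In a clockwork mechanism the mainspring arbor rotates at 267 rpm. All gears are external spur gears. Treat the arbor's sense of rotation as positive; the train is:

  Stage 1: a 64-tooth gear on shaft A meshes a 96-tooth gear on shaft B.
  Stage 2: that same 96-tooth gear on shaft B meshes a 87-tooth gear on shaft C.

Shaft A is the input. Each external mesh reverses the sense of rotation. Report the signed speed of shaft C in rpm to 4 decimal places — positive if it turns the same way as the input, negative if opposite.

+196.4138 rpm (same as input, |ω| = 196.4138 rpm)

Stage 1 [64T→96T]: ω = 267.0000×64/96 = 178.0000 rpm, dir flips to −; running = −178.0000
Stage 2 [96T→87T]: ω = 178.0000×96/87 = 196.4138 rpm, dir flips to +; running = +196.4138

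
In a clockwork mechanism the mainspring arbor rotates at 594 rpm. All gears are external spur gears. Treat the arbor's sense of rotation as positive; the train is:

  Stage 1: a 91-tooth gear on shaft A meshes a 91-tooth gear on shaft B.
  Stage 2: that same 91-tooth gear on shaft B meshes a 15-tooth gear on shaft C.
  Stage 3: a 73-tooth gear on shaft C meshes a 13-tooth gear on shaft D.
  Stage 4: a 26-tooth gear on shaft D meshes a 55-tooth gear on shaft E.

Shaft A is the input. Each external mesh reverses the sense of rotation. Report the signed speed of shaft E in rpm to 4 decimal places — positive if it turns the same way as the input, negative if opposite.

+9565.9200 rpm (same as input, |ω| = 9565.9200 rpm)

Stage 1 [91T→91T]: ω = 594.0000×91/91 = 594.0000 rpm, dir flips to −; running = −594.0000
Stage 2 [91T→15T]: ω = 594.0000×91/15 = 3603.6000 rpm, dir flips to +; running = +3603.6000
Stage 3 [73T→13T]: ω = 3603.6000×73/13 = 20235.6000 rpm, dir flips to −; running = −20235.6000
Stage 4 [26T→55T]: ω = 20235.6000×26/55 = 9565.9200 rpm, dir flips to +; running = +9565.9200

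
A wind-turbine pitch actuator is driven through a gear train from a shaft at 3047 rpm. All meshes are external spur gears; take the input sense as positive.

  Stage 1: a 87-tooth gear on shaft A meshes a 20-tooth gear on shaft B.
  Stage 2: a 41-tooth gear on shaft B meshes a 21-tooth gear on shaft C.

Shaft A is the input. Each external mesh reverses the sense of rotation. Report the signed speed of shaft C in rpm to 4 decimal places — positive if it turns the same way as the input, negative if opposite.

+25877.7357 rpm (same as input, |ω| = 25877.7357 rpm)

Stage 1 [87T→20T]: ω = 3047.0000×87/20 = 13254.4500 rpm, dir flips to −; running = −13254.4500
Stage 2 [41T→21T]: ω = 13254.4500×41/21 = 25877.7357 rpm, dir flips to +; running = +25877.7357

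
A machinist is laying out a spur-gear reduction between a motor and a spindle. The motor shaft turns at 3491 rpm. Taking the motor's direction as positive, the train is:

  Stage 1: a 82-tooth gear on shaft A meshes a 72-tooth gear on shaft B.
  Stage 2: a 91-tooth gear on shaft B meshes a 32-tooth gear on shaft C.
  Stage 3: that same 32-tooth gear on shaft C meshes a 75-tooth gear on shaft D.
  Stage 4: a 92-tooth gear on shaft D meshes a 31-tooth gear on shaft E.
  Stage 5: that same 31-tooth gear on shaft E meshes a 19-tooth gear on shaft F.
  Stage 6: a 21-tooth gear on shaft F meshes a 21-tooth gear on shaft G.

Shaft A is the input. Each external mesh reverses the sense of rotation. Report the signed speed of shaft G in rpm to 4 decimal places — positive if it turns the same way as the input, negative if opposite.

+23358.5328 rpm (same as input, |ω| = 23358.5328 rpm)

Stage 1 [82T→72T]: ω = 3491.0000×82/72 = 3975.8611 rpm, dir flips to −; running = −3975.8611
Stage 2 [91T→32T]: ω = 3975.8611×91/32 = 11306.3550 rpm, dir flips to +; running = +11306.3550
Stage 3 [32T→75T]: ω = 11306.3550×32/75 = 4824.0448 rpm, dir flips to −; running = −4824.0448
Stage 4 [92T→31T]: ω = 4824.0448×92/31 = 14316.5201 rpm, dir flips to +; running = +14316.5201
Stage 5 [31T→19T]: ω = 14316.5201×31/19 = 23358.5328 rpm, dir flips to −; running = −23358.5328
Stage 6 [21T→21T]: ω = 23358.5328×21/21 = 23358.5328 rpm, dir flips to +; running = +23358.5328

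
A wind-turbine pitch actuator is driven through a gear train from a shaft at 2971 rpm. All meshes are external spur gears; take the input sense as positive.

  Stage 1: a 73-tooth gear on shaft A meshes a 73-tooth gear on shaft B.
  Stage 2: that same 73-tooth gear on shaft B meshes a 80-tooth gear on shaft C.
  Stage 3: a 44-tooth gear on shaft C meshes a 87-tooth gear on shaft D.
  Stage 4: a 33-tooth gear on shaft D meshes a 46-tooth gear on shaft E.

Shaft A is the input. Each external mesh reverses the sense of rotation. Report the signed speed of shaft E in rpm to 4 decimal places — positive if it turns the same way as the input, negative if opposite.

Stage 1 [73T→73T]: ω = 2971.0000×73/73 = 2971.0000 rpm, dir flips to −; running = −2971.0000
Stage 2 [73T→80T]: ω = 2971.0000×73/80 = 2711.0375 rpm, dir flips to +; running = +2711.0375
Stage 3 [44T→87T]: ω = 2711.0375×44/87 = 1371.0994 rpm, dir flips to −; running = −1371.0994
Stage 4 [33T→46T]: ω = 1371.0994×33/46 = 983.6148 rpm, dir flips to +; running = +983.6148

+983.6148 rpm (same as input, |ω| = 983.6148 rpm)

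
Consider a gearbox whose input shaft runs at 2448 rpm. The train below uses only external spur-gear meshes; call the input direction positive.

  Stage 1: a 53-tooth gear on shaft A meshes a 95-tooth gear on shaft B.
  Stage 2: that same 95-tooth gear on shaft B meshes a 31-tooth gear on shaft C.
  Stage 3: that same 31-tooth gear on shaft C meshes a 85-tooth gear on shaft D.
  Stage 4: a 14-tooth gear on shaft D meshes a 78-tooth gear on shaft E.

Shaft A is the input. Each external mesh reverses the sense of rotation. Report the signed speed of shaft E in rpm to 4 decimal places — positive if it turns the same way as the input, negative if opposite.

+273.9692 rpm (same as input, |ω| = 273.9692 rpm)

Stage 1 [53T→95T]: ω = 2448.0000×53/95 = 1365.7263 rpm, dir flips to −; running = −1365.7263
Stage 2 [95T→31T]: ω = 1365.7263×95/31 = 4185.2903 rpm, dir flips to +; running = +4185.2903
Stage 3 [31T→85T]: ω = 4185.2903×31/85 = 1526.4000 rpm, dir flips to −; running = −1526.4000
Stage 4 [14T→78T]: ω = 1526.4000×14/78 = 273.9692 rpm, dir flips to +; running = +273.9692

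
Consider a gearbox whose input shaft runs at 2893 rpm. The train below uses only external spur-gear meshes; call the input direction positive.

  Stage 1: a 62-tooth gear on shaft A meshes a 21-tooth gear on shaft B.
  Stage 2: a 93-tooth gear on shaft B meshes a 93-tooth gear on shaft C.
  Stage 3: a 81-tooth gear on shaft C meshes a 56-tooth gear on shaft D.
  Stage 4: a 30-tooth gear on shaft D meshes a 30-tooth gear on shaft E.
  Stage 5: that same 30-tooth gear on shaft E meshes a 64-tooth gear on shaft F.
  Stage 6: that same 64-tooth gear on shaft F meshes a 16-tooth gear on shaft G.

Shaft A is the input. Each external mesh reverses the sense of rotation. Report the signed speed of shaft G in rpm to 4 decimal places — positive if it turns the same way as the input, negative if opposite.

Stage 1 [62T→21T]: ω = 2893.0000×62/21 = 8541.2381 rpm, dir flips to −; running = −8541.2381
Stage 2 [93T→93T]: ω = 8541.2381×93/93 = 8541.2381 rpm, dir flips to +; running = +8541.2381
Stage 3 [81T→56T]: ω = 8541.2381×81/56 = 12354.2908 rpm, dir flips to −; running = −12354.2908
Stage 4 [30T→30T]: ω = 12354.2908×30/30 = 12354.2908 rpm, dir flips to +; running = +12354.2908
Stage 5 [30T→64T]: ω = 12354.2908×30/64 = 5791.0738 rpm, dir flips to −; running = −5791.0738
Stage 6 [64T→16T]: ω = 5791.0738×64/16 = 23164.2953 rpm, dir flips to +; running = +23164.2953

+23164.2953 rpm (same as input, |ω| = 23164.2953 rpm)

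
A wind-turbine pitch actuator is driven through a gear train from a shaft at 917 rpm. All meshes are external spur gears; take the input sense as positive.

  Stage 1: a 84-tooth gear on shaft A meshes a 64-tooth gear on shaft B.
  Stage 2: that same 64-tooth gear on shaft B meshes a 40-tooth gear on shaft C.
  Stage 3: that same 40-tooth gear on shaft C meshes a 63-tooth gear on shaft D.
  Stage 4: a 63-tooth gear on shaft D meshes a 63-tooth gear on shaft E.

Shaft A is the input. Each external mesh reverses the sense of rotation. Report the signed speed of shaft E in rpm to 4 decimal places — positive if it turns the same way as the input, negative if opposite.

Stage 1 [84T→64T]: ω = 917.0000×84/64 = 1203.5625 rpm, dir flips to −; running = −1203.5625
Stage 2 [64T→40T]: ω = 1203.5625×64/40 = 1925.7000 rpm, dir flips to +; running = +1925.7000
Stage 3 [40T→63T]: ω = 1925.7000×40/63 = 1222.6667 rpm, dir flips to −; running = −1222.6667
Stage 4 [63T→63T]: ω = 1222.6667×63/63 = 1222.6667 rpm, dir flips to +; running = +1222.6667

+1222.6667 rpm (same as input, |ω| = 1222.6667 rpm)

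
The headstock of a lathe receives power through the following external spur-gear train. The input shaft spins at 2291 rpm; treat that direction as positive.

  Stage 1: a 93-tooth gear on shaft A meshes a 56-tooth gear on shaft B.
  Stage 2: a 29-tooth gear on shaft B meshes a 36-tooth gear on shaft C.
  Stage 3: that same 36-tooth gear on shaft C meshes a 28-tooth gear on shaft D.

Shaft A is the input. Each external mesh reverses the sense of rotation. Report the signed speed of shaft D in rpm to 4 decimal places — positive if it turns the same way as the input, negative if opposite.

-3940.5784 rpm (opposite to input, |ω| = 3940.5784 rpm)

Stage 1 [93T→56T]: ω = 2291.0000×93/56 = 3804.6964 rpm, dir flips to −; running = −3804.6964
Stage 2 [29T→36T]: ω = 3804.6964×29/36 = 3064.8943 rpm, dir flips to +; running = +3064.8943
Stage 3 [36T→28T]: ω = 3064.8943×36/28 = 3940.5784 rpm, dir flips to −; running = −3940.5784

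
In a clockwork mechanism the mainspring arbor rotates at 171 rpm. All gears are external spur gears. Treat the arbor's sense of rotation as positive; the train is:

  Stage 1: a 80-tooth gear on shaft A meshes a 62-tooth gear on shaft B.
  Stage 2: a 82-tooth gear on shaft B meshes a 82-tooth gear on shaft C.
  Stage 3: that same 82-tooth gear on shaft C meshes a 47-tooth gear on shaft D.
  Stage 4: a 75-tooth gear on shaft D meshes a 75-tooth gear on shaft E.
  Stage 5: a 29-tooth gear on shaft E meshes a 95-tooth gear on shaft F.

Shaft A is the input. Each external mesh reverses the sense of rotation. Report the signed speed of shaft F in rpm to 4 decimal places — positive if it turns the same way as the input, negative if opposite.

-117.5127 rpm (opposite to input, |ω| = 117.5127 rpm)

Stage 1 [80T→62T]: ω = 171.0000×80/62 = 220.6452 rpm, dir flips to −; running = −220.6452
Stage 2 [82T→82T]: ω = 220.6452×82/82 = 220.6452 rpm, dir flips to +; running = +220.6452
Stage 3 [82T→47T]: ω = 220.6452×82/47 = 384.9554 rpm, dir flips to −; running = −384.9554
Stage 4 [75T→75T]: ω = 384.9554×75/75 = 384.9554 rpm, dir flips to +; running = +384.9554
Stage 5 [29T→95T]: ω = 384.9554×29/95 = 117.5127 rpm, dir flips to −; running = −117.5127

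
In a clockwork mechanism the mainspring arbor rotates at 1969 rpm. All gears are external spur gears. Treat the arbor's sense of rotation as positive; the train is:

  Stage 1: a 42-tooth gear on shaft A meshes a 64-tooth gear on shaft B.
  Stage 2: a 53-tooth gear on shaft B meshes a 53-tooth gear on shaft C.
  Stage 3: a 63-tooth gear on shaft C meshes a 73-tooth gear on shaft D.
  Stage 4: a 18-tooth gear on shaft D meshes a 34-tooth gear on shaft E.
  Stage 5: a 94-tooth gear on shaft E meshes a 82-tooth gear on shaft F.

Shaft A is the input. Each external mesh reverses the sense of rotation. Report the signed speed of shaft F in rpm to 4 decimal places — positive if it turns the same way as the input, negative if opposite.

-676.7688 rpm (opposite to input, |ω| = 676.7688 rpm)

Stage 1 [42T→64T]: ω = 1969.0000×42/64 = 1292.1562 rpm, dir flips to −; running = −1292.1562
Stage 2 [53T→53T]: ω = 1292.1562×53/53 = 1292.1562 rpm, dir flips to +; running = +1292.1562
Stage 3 [63T→73T]: ω = 1292.1562×63/73 = 1115.1485 rpm, dir flips to −; running = −1115.1485
Stage 4 [18T→34T]: ω = 1115.1485×18/34 = 590.3728 rpm, dir flips to +; running = +590.3728
Stage 5 [94T→82T]: ω = 590.3728×94/82 = 676.7688 rpm, dir flips to −; running = −676.7688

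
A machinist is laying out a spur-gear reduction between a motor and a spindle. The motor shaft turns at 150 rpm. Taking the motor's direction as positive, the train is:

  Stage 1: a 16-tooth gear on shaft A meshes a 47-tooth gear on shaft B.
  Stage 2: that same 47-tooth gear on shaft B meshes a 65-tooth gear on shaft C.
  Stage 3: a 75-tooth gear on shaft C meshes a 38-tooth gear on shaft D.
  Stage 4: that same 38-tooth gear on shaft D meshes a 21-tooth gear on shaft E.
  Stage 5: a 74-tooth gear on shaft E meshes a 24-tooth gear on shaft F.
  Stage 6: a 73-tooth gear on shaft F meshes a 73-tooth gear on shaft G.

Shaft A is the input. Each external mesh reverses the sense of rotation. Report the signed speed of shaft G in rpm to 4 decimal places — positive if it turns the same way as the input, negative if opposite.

+406.5934 rpm (same as input, |ω| = 406.5934 rpm)

Stage 1 [16T→47T]: ω = 150.0000×16/47 = 51.0638 rpm, dir flips to −; running = −51.0638
Stage 2 [47T→65T]: ω = 51.0638×47/65 = 36.9231 rpm, dir flips to +; running = +36.9231
Stage 3 [75T→38T]: ω = 36.9231×75/38 = 72.8745 rpm, dir flips to −; running = −72.8745
Stage 4 [38T→21T]: ω = 72.8745×38/21 = 131.8681 rpm, dir flips to +; running = +131.8681
Stage 5 [74T→24T]: ω = 131.8681×74/24 = 406.5934 rpm, dir flips to −; running = −406.5934
Stage 6 [73T→73T]: ω = 406.5934×73/73 = 406.5934 rpm, dir flips to +; running = +406.5934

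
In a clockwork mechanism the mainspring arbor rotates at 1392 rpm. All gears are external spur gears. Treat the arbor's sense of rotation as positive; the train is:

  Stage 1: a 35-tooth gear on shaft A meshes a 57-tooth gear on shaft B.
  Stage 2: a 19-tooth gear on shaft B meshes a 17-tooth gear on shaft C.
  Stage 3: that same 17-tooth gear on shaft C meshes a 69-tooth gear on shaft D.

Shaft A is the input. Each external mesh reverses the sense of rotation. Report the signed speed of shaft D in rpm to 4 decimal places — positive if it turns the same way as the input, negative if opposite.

-235.3623 rpm (opposite to input, |ω| = 235.3623 rpm)

Stage 1 [35T→57T]: ω = 1392.0000×35/57 = 854.7368 rpm, dir flips to −; running = −854.7368
Stage 2 [19T→17T]: ω = 854.7368×19/17 = 955.2941 rpm, dir flips to +; running = +955.2941
Stage 3 [17T→69T]: ω = 955.2941×17/69 = 235.3623 rpm, dir flips to −; running = −235.3623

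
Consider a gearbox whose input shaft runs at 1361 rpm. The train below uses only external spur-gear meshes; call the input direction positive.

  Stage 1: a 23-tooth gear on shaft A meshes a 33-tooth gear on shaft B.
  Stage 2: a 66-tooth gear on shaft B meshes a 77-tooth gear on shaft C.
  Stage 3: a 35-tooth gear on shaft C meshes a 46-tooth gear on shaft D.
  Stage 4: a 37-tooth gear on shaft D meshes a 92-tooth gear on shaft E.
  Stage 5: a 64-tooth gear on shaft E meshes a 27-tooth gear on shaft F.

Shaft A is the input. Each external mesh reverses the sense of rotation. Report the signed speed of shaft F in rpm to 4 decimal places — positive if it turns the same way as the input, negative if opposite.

-589.7467 rpm (opposite to input, |ω| = 589.7467 rpm)

Stage 1 [23T→33T]: ω = 1361.0000×23/33 = 948.5758 rpm, dir flips to −; running = −948.5758
Stage 2 [66T→77T]: ω = 948.5758×66/77 = 813.0649 rpm, dir flips to +; running = +813.0649
Stage 3 [35T→46T]: ω = 813.0649×35/46 = 618.6364 rpm, dir flips to −; running = −618.6364
Stage 4 [37T→92T]: ω = 618.6364×37/92 = 248.7994 rpm, dir flips to +; running = +248.7994
Stage 5 [64T→27T]: ω = 248.7994×64/27 = 589.7467 rpm, dir flips to −; running = −589.7467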